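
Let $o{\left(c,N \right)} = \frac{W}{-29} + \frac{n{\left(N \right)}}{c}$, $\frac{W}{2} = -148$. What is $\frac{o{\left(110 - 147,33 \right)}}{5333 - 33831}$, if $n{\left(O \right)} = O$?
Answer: $- \frac{9995}{30578354} \approx -0.00032687$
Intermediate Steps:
$W = -296$ ($W = 2 \left(-148\right) = -296$)
$o{\left(c,N \right)} = \frac{296}{29} + \frac{N}{c}$ ($o{\left(c,N \right)} = - \frac{296}{-29} + \frac{N}{c} = \left(-296\right) \left(- \frac{1}{29}\right) + \frac{N}{c} = \frac{296}{29} + \frac{N}{c}$)
$\frac{o{\left(110 - 147,33 \right)}}{5333 - 33831} = \frac{\frac{296}{29} + \frac{33}{110 - 147}}{5333 - 33831} = \frac{\frac{296}{29} + \frac{33}{-37}}{-28498} = \left(\frac{296}{29} + 33 \left(- \frac{1}{37}\right)\right) \left(- \frac{1}{28498}\right) = \left(\frac{296}{29} - \frac{33}{37}\right) \left(- \frac{1}{28498}\right) = \frac{9995}{1073} \left(- \frac{1}{28498}\right) = - \frac{9995}{30578354}$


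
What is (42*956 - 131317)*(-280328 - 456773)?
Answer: 67197812665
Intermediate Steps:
(42*956 - 131317)*(-280328 - 456773) = (40152 - 131317)*(-737101) = -91165*(-737101) = 67197812665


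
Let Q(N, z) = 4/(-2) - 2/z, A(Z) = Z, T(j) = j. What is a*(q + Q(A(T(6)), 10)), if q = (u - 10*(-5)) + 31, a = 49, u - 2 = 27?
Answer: 26411/5 ≈ 5282.2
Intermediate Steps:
u = 29 (u = 2 + 27 = 29)
Q(N, z) = -2 - 2/z (Q(N, z) = 4*(-½) - 2/z = -2 - 2/z)
q = 110 (q = (29 - 10*(-5)) + 31 = (29 + 50) + 31 = 79 + 31 = 110)
a*(q + Q(A(T(6)), 10)) = 49*(110 + (-2 - 2/10)) = 49*(110 + (-2 - 2*⅒)) = 49*(110 + (-2 - ⅕)) = 49*(110 - 11/5) = 49*(539/5) = 26411/5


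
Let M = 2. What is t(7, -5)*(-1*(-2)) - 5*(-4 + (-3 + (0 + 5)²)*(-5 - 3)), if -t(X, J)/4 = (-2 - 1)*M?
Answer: 948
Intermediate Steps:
t(X, J) = 24 (t(X, J) = -4*(-2 - 1)*2 = -(-12)*2 = -4*(-6) = 24)
t(7, -5)*(-1*(-2)) - 5*(-4 + (-3 + (0 + 5)²)*(-5 - 3)) = 24*(-1*(-2)) - 5*(-4 + (-3 + (0 + 5)²)*(-5 - 3)) = 24*2 - 5*(-4 + (-3 + 5²)*(-8)) = 48 - 5*(-4 + (-3 + 25)*(-8)) = 48 - 5*(-4 + 22*(-8)) = 48 - 5*(-4 - 176) = 48 - 5*(-180) = 48 + 900 = 948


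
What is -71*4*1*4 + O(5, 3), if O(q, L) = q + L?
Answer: -1128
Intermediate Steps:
O(q, L) = L + q
-71*4*1*4 + O(5, 3) = -71*4*1*4 + (3 + 5) = -284*4 + 8 = -71*16 + 8 = -1136 + 8 = -1128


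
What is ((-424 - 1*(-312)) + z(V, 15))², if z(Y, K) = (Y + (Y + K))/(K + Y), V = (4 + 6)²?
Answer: 6416089/529 ≈ 12129.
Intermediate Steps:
V = 100 (V = 10² = 100)
z(Y, K) = (K + 2*Y)/(K + Y) (z(Y, K) = (Y + (K + Y))/(K + Y) = (K + 2*Y)/(K + Y))
((-424 - 1*(-312)) + z(V, 15))² = ((-424 - 1*(-312)) + (15 + 2*100)/(15 + 100))² = ((-424 + 312) + (15 + 200)/115)² = (-112 + (1/115)*215)² = (-112 + 43/23)² = (-2533/23)² = 6416089/529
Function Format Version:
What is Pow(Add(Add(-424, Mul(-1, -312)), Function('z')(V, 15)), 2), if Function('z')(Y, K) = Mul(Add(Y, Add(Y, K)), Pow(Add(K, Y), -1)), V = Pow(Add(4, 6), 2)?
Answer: Rational(6416089, 529) ≈ 12129.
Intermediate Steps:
V = 100 (V = Pow(10, 2) = 100)
Function('z')(Y, K) = Mul(Pow(Add(K, Y), -1), Add(K, Mul(2, Y))) (Function('z')(Y, K) = Mul(Add(Y, Add(K, Y)), Pow(Add(K, Y), -1)) = Mul(Add(K, Mul(2, Y)), Pow(Add(K, Y), -1)) = Mul(Pow(Add(K, Y), -1), Add(K, Mul(2, Y))))
Pow(Add(Add(-424, Mul(-1, -312)), Function('z')(V, 15)), 2) = Pow(Add(Add(-424, Mul(-1, -312)), Mul(Pow(Add(15, 100), -1), Add(15, Mul(2, 100)))), 2) = Pow(Add(Add(-424, 312), Mul(Pow(115, -1), Add(15, 200))), 2) = Pow(Add(-112, Mul(Rational(1, 115), 215)), 2) = Pow(Add(-112, Rational(43, 23)), 2) = Pow(Rational(-2533, 23), 2) = Rational(6416089, 529)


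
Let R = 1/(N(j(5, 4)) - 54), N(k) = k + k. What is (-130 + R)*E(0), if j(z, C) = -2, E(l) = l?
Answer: 0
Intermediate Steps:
N(k) = 2*k
R = -1/58 (R = 1/(2*(-2) - 54) = 1/(-4 - 54) = 1/(-58) = -1/58 ≈ -0.017241)
(-130 + R)*E(0) = (-130 - 1/58)*0 = -7541/58*0 = 0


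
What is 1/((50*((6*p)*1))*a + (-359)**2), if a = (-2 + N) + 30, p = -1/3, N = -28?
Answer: 1/128881 ≈ 7.7591e-6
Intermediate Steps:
p = -1/3 (p = -1*1/3 = -1/3 ≈ -0.33333)
a = 0 (a = (-2 - 28) + 30 = -30 + 30 = 0)
1/((50*((6*p)*1))*a + (-359)**2) = 1/((50*((6*(-1/3))*1))*0 + (-359)**2) = 1/((50*(-2*1))*0 + 128881) = 1/((50*(-2))*0 + 128881) = 1/(-100*0 + 128881) = 1/(0 + 128881) = 1/128881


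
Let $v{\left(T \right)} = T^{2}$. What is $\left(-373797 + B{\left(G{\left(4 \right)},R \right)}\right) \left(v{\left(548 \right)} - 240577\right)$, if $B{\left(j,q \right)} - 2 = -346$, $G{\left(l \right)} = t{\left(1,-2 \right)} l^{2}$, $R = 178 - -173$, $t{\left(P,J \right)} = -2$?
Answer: $-22346319507$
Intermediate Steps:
$R = 351$ ($R = 178 + 173 = 351$)
$G{\left(l \right)} = - 2 l^{2}$
$B{\left(j,q \right)} = -344$ ($B{\left(j,q \right)} = 2 - 346 = -344$)
$\left(-373797 + B{\left(G{\left(4 \right)},R \right)}\right) \left(v{\left(548 \right)} - 240577\right) = \left(-373797 - 344\right) \left(548^{2} - 240577\right) = - 374141 \left(300304 - 240577\right) = \left(-374141\right) 59727 = -22346319507$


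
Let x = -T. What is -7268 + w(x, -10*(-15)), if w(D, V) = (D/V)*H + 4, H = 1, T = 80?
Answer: -108968/15 ≈ -7264.5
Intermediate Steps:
x = -80 (x = -1*80 = -80)
w(D, V) = 4 + D/V (w(D, V) = (D/V)*1 + 4 = D/V + 4 = 4 + D/V)
-7268 + w(x, -10*(-15)) = -7268 + (4 - 80/((-10*(-15)))) = -7268 + (4 - 80/150) = -7268 + (4 - 80*1/150) = -7268 + (4 - 8/15) = -7268 + 52/15 = -108968/15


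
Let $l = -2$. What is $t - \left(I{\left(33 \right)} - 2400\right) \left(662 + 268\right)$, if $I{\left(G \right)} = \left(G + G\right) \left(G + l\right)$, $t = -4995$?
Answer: $324225$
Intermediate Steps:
$I{\left(G \right)} = 2 G \left(-2 + G\right)$ ($I{\left(G \right)} = \left(G + G\right) \left(G - 2\right) = 2 G \left(-2 + G\right)$)
$t - \left(I{\left(33 \right)} - 2400\right) \left(662 + 268\right) = -4995 - \left(2 \cdot 33 \left(-2 + 33\right) - 2400\right) \left(662 + 268\right) = -4995 - \left(2 \cdot 33 \cdot 31 - 2400\right) 930 = -4995 - \left(2046 - 2400\right) 930 = -4995 - \left(-354\right) 930 = -4995 - -329220 = -4995 + 329220 = 324225$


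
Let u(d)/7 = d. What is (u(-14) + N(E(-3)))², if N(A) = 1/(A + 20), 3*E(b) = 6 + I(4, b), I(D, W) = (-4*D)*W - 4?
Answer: 116143729/12100 ≈ 9598.7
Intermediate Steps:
u(d) = 7*d
I(D, W) = -4 - 4*D*W (I(D, W) = -4*D*W - 4 = -4 - 4*D*W)
E(b) = ⅔ - 16*b/3 (E(b) = (6 + (-4 - 4*4*b))/3 = (6 + (-4 - 16*b))/3 = (2 - 16*b)/3 = ⅔ - 16*b/3)
N(A) = 1/(20 + A)
(u(-14) + N(E(-3)))² = (7*(-14) + 1/(20 + (⅔ - 16/3*(-3))))² = (-98 + 1/(20 + (⅔ + 16)))² = (-98 + 1/(20 + 50/3))² = (-98 + 1/(110/3))² = (-98 + 3/110)² = (-10777/110)² = 116143729/12100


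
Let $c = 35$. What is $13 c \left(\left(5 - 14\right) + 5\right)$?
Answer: $-1820$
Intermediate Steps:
$13 c \left(\left(5 - 14\right) + 5\right) = 13 \cdot 35 \left(\left(5 - 14\right) + 5\right) = 455 \left(-9 + 5\right) = 455 \left(-4\right) = -1820$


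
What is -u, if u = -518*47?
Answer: 24346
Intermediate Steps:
u = -24346
-u = -1*(-24346) = 24346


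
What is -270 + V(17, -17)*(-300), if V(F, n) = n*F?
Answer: 86430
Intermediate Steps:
V(F, n) = F*n
-270 + V(17, -17)*(-300) = -270 + (17*(-17))*(-300) = -270 - 289*(-300) = -270 + 86700 = 86430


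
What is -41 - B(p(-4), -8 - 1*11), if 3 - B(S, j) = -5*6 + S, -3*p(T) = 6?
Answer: -76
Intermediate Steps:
p(T) = -2 (p(T) = -⅓*6 = -2)
B(S, j) = 33 - S (B(S, j) = 3 - (-5*6 + S) = 3 - (-30 + S) = 3 + (30 - S) = 33 - S)
-41 - B(p(-4), -8 - 1*11) = -41 - (33 - 1*(-2)) = -41 - (33 + 2) = -41 - 1*35 = -41 - 35 = -76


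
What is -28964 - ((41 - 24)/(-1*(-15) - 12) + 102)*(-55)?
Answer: -69127/3 ≈ -23042.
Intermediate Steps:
-28964 - ((41 - 24)/(-1*(-15) - 12) + 102)*(-55) = -28964 - (17/(15 - 12) + 102)*(-55) = -28964 - (17/3 + 102)*(-55) = -28964 - 323*(-55)/3 = -28964 - 1*(-17765/3) = -28964 + 17765/3 = -69127/3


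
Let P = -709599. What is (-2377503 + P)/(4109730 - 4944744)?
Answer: 514517/139169 ≈ 3.6971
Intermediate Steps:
(-2377503 + P)/(4109730 - 4944744) = (-2377503 - 709599)/(4109730 - 4944744) = -3087102/(-835014) = -3087102*(-1/835014) = 514517/139169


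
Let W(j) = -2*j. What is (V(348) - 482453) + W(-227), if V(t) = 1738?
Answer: -480261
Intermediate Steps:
(V(348) - 482453) + W(-227) = (1738 - 482453) - 2*(-227) = -480715 + 454 = -480261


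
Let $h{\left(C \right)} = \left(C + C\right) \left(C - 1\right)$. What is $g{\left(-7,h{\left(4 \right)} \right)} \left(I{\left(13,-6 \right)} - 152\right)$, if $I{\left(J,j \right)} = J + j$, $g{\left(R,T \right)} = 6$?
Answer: $-870$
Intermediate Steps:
$h{\left(C \right)} = 2 C \left(-1 + C\right)$
$g{\left(-7,h{\left(4 \right)} \right)} \left(I{\left(13,-6 \right)} - 152\right) = 6 \left(\left(13 - 6\right) - 152\right) = 6 \left(7 - 152\right) = 6 \left(-145\right) = -870$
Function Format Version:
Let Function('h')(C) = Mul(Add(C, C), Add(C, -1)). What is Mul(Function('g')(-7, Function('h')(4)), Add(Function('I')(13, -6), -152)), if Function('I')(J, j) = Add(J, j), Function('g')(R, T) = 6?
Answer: -870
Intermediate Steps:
Function('h')(C) = Mul(2, C, Add(-1, C)) (Function('h')(C) = Mul(Mul(2, C), Add(-1, C)) = Mul(2, C, Add(-1, C)))
Mul(Function('g')(-7, Function('h')(4)), Add(Function('I')(13, -6), -152)) = Mul(6, Add(Add(13, -6), -152)) = Mul(6, Add(7, -152)) = Mul(6, -145) = -870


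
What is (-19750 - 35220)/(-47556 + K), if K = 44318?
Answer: 27485/1619 ≈ 16.977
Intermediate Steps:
(-19750 - 35220)/(-47556 + K) = (-19750 - 35220)/(-47556 + 44318) = -54970/(-3238) = -54970*(-1/3238) = 27485/1619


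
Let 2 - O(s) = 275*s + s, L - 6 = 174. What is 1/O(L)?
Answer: -1/49678 ≈ -2.0130e-5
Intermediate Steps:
L = 180 (L = 6 + 174 = 180)
O(s) = 2 - 276*s (O(s) = 2 - (275*s + s) = 2 - 276*s)
1/O(L) = 1/(2 - 276*180) = 1/(2 - 49680) = 1/(-49678) = -1/49678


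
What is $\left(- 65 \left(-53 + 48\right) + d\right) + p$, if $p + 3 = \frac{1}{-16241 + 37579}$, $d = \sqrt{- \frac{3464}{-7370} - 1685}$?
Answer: $\frac{6870837}{21338} + \frac{i \sqrt{22874611705}}{3685} \approx 322.0 + 41.043 i$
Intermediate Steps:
$d = \frac{i \sqrt{22874611705}}{3685}$ ($d = \sqrt{\left(-3464\right) \left(- \frac{1}{7370}\right) - 1685} = \sqrt{\frac{1732}{3685} - 1685} = \sqrt{- \frac{6207493}{3685}} = \frac{i \sqrt{22874611705}}{3685} \approx 41.043 i$)
$p = - \frac{64013}{21338}$ ($p = -3 + \frac{1}{-16241 + 37579} = -3 + \frac{1}{21338} = - \frac{64013}{21338} \approx -3.0$)
$\left(- 65 \left(-53 + 48\right) + d\right) + p = \left(- 65 \left(-53 + 48\right) + \frac{i \sqrt{22874611705}}{3685}\right) - \frac{64013}{21338} = \left(\left(-65\right) \left(-5\right) + \frac{i \sqrt{22874611705}}{3685}\right) - \frac{64013}{21338} = \left(325 + \frac{i \sqrt{22874611705}}{3685}\right) - \frac{64013}{21338} = \frac{6870837}{21338} + \frac{i \sqrt{22874611705}}{3685}$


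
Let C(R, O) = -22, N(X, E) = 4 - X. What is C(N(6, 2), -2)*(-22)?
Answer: 484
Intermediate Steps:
C(N(6, 2), -2)*(-22) = -22*(-22) = 484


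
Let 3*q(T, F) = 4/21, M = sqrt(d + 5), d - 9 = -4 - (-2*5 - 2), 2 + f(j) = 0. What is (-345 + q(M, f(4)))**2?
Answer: 472236361/3969 ≈ 1.1898e+5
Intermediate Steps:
f(j) = -2 (f(j) = -2 + 0 = -2)
d = 17 (d = 9 + (-4 - (-2*5 - 2)) = 9 + (-4 - (-10 - 2)) = 9 + (-4 - 1*(-12)) = 9 + (-4 + 12) = 9 + 8 = 17)
M = sqrt(22) (M = sqrt(17 + 5) = sqrt(22) ≈ 4.6904)
q(T, F) = 4/63 (q(T, F) = (4/21)/3 = (4*(1/21))/3 = (1/3)*(4/21) = 4/63)
(-345 + q(M, f(4)))**2 = (-345 + 4/63)**2 = (-21731/63)**2 = 472236361/3969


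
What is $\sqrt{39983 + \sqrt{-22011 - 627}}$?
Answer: $\sqrt{39983 + 7 i \sqrt{462}} \approx 199.96 + 0.3762 i$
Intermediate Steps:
$\sqrt{39983 + \sqrt{-22011 - 627}} = \sqrt{39983 + \sqrt{-22638}} = \sqrt{39983 + 7 i \sqrt{462}}$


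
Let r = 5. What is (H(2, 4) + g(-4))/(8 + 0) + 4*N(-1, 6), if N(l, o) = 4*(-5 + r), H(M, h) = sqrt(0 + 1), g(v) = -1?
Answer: 0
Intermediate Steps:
H(M, h) = 1 (H(M, h) = sqrt(1) = 1)
N(l, o) = 0 (N(l, o) = 4*(-5 + 5) = 4*0 = 0)
(H(2, 4) + g(-4))/(8 + 0) + 4*N(-1, 6) = (1 - 1)/(8 + 0) + 4*0 = 0/8 + 0 = 0*(1/8) + 0 = 0 + 0 = 0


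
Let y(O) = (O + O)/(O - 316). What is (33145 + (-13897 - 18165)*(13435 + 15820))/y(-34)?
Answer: -164139616375/34 ≈ -4.8276e+9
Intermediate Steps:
y(O) = 2*O/(-316 + O) (y(O) = (2*O)/(-316 + O) = 2*O/(-316 + O))
(33145 + (-13897 - 18165)*(13435 + 15820))/y(-34) = (33145 + (-13897 - 18165)*(13435 + 15820))/((2*(-34)/(-316 - 34))) = (33145 - 32062*29255)/((2*(-34)/(-350))) = (33145 - 937973810)/((2*(-34)*(-1/350))) = -937940665/34/175 = -937940665*175/34 = -164139616375/34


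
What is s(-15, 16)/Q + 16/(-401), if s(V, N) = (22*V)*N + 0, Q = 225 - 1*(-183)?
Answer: -88492/6817 ≈ -12.981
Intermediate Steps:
Q = 408 (Q = 225 + 183 = 408)
s(V, N) = 22*N*V (s(V, N) = 22*N*V + 0 = 22*N*V)
s(-15, 16)/Q + 16/(-401) = (22*16*(-15))/408 + 16/(-401) = -5280*1/408 + 16*(-1/401) = -220/17 - 16/401 = -88492/6817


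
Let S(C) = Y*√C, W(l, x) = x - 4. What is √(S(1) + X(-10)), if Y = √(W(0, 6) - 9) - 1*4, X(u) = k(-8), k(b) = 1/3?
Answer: √(-33 + 9*I*√7)/3 ≈ 0.65379 + 2.0234*I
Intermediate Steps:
W(l, x) = -4 + x
k(b) = ⅓
X(u) = ⅓
Y = -4 + I*√7 (Y = √((-4 + 6) - 9) - 1*4 = √(2 - 9) - 4 = √(-7) - 4 = I*√7 - 4 = -4 + I*√7 ≈ -4.0 + 2.6458*I)
S(C) = √C*(-4 + I*√7) (S(C) = (-4 + I*√7)*√C = √C*(-4 + I*√7))
√(S(1) + X(-10)) = √(√1*(-4 + I*√7) + ⅓) = √(1*(-4 + I*√7) + ⅓) = √((-4 + I*√7) + ⅓) = √(-11/3 + I*√7)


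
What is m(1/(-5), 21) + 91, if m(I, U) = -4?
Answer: 87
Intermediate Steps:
m(1/(-5), 21) + 91 = -4 + 91 = 87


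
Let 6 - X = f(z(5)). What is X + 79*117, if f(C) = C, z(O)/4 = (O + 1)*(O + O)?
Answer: 9009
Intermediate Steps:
z(O) = 8*O*(1 + O) (z(O) = 4*((O + 1)*(O + O)) = 4*((1 + O)*(2*O)) = 4*(2*O*(1 + O)) = 8*O*(1 + O))
X = -234 (X = 6 - 8*5*(1 + 5) = 6 - 8*5*6 = 6 - 1*240 = 6 - 240 = -234)
X + 79*117 = -234 + 79*117 = -234 + 9243 = 9009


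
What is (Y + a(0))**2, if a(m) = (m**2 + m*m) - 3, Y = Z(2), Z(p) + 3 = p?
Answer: 16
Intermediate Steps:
Z(p) = -3 + p
Y = -1 (Y = -3 + 2 = -1)
a(m) = -3 + 2*m**2 (a(m) = (m**2 + m**2) - 3 = 2*m**2 - 3 = -3 + 2*m**2)
(Y + a(0))**2 = (-1 + (-3 + 2*0**2))**2 = (-1 + (-3 + 2*0))**2 = (-1 + (-3 + 0))**2 = (-1 - 3)**2 = (-4)**2 = 16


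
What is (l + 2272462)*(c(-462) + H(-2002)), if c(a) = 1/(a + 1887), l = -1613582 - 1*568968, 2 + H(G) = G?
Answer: -256761608488/1425 ≈ -1.8018e+8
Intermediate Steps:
H(G) = -2 + G
l = -2182550 (l = -1613582 - 568968 = -2182550)
c(a) = 1/(1887 + a)
(l + 2272462)*(c(-462) + H(-2002)) = (-2182550 + 2272462)*(1/(1887 - 462) + (-2 - 2002)) = 89912*(1/1425 - 2004) = 89912*(-2855699/1425) = -256761608488/1425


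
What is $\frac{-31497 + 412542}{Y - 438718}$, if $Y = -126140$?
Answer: $- \frac{18145}{26898} \approx -0.67459$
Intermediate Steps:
$\frac{-31497 + 412542}{Y - 438718} = \frac{-31497 + 412542}{-126140 - 438718} = \frac{381045}{-564858} = 381045 \left(- \frac{1}{564858}\right) = - \frac{18145}{26898}$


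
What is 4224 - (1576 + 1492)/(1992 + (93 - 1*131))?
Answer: 4125314/977 ≈ 4222.4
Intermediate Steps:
4224 - (1576 + 1492)/(1992 + (93 - 1*131)) = 4224 - 3068/(1992 + (93 - 131)) = 4224 - 3068/(1992 - 38) = 4224 - 3068/1954 = 4224 - 1*1534/977 = 4224 - 1534/977 = 4125314/977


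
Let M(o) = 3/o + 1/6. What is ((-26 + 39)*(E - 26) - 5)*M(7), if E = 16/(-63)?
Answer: -545425/2646 ≈ -206.13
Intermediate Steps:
E = -16/63 (E = 16*(-1/63) = -16/63 ≈ -0.25397)
M(o) = 1/6 + 3/o (M(o) = 3/o + 1*(1/6) = 3/o + 1/6 = 1/6 + 3/o)
((-26 + 39)*(E - 26) - 5)*M(7) = ((-26 + 39)*(-16/63 - 26) - 5)*((1/6)*(18 + 7)/7) = (13*(-1654/63) - 5)*((1/6)*(1/7)*25) = (-21502/63 - 5)*(25/42) = -21817/63*25/42 = -545425/2646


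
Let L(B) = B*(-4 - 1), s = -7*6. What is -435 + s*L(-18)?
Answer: -4215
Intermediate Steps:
s = -42
L(B) = -5*B (L(B) = B*(-5) = -5*B)
-435 + s*L(-18) = -435 - (-210)*(-18) = -435 - 42*90 = -435 - 3780 = -4215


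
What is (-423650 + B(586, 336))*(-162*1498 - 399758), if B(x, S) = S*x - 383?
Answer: 145920531458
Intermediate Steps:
B(x, S) = -383 + S*x
(-423650 + B(586, 336))*(-162*1498 - 399758) = (-423650 + (-383 + 336*586))*(-162*1498 - 399758) = (-423650 + (-383 + 196896))*(-242676 - 399758) = (-423650 + 196513)*(-642434) = -227137*(-642434) = 145920531458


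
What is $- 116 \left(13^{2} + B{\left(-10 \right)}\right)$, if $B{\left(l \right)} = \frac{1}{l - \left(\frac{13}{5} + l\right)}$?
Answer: $- \frac{254272}{13} \approx -19559.0$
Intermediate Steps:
$B{\left(l \right)} = - \frac{5}{13}$ ($B{\left(l \right)} = \frac{1}{l - \left(\frac{13}{5} + l\right)} = \frac{1}{- \frac{13}{5}} = - \frac{5}{13}$)
$- 116 \left(13^{2} + B{\left(-10 \right)}\right) = - 116 \left(13^{2} - \frac{5}{13}\right) = - 116 \left(169 - \frac{5}{13}\right) = \left(-116\right) \frac{2192}{13} = - \frac{254272}{13}$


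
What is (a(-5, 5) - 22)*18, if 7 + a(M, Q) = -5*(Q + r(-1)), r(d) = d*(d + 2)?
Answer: -882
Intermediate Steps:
r(d) = d*(2 + d)
a(M, Q) = -2 - 5*Q (a(M, Q) = -7 - 5*(Q - (2 - 1)) = -7 - 5*(Q - 1*1) = -7 - 5*(Q - 1) = -7 - 5*(-1 + Q) = -7 + (5 - 5*Q) = -2 - 5*Q)
(a(-5, 5) - 22)*18 = ((-2 - 5*5) - 22)*18 = ((-2 - 25) - 22)*18 = (-27 - 22)*18 = -49*18 = -882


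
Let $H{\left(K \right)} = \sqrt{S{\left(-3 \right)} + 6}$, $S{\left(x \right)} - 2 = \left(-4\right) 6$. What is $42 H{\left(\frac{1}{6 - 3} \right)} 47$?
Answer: $7896 i \approx 7896.0 i$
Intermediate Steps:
$S{\left(x \right)} = -22$ ($S{\left(x \right)} = 2 - 24 = -22$)
$H{\left(K \right)} = 4 i$ ($H{\left(K \right)} = \sqrt{-22 + 6} = \sqrt{-16} = 4 i$)
$42 H{\left(\frac{1}{6 - 3} \right)} 47 = 42 \cdot 4 i 47 = 168 i 47 = 7896 i$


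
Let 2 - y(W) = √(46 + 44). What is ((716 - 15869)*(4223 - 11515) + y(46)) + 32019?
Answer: 110527697 - 3*√10 ≈ 1.1053e+8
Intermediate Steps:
y(W) = 2 - 3*√10 (y(W) = 2 - √(46 + 44) = 2 - √90 = 2 - 3*√10)
((716 - 15869)*(4223 - 11515) + y(46)) + 32019 = ((716 - 15869)*(4223 - 11515) + (2 - 3*√10)) + 32019 = (-15153*(-7292) + (2 - 3*√10)) + 32019 = (110495676 + (2 - 3*√10)) + 32019 = (110495678 - 3*√10) + 32019 = 110527697 - 3*√10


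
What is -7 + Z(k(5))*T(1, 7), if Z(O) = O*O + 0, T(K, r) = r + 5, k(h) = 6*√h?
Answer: 2153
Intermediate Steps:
T(K, r) = 5 + r
Z(O) = O² (Z(O) = O² + 0 = O²)
-7 + Z(k(5))*T(1, 7) = -7 + (6*√5)²*(5 + 7) = -7 + 180*12 = -7 + 2160 = 2153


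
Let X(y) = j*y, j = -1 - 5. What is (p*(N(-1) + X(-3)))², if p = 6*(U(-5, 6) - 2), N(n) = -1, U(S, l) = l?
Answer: 166464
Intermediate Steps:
j = -6
X(y) = -6*y
p = 24 (p = 6*(6 - 2) = 6*4 = 24)
(p*(N(-1) + X(-3)))² = (24*(-1 - 6*(-3)))² = (24*(-1 + 18))² = (24*17)² = 408² = 166464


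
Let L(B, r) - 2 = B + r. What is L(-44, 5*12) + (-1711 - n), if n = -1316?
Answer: -377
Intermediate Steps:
L(B, r) = 2 + B + r (L(B, r) = 2 + (B + r) = 2 + B + r)
L(-44, 5*12) + (-1711 - n) = (2 - 44 + 5*12) + (-1711 - 1*(-1316)) = (2 - 44 + 60) + (-1711 + 1316) = 18 - 395 = -377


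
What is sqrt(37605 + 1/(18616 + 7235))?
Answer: 2*sqrt(6282612838614)/25851 ≈ 193.92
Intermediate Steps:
sqrt(37605 + 1/(18616 + 7235)) = sqrt(37605 + 1/25851) = sqrt(972126856/25851) = 2*sqrt(6282612838614)/25851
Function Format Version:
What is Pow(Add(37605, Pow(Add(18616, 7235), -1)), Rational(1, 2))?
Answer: Mul(Rational(2, 25851), Pow(6282612838614, Rational(1, 2))) ≈ 193.92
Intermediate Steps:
Pow(Add(37605, Pow(Add(18616, 7235), -1)), Rational(1, 2)) = Pow(Add(37605, Pow(25851, -1)), Rational(1, 2)) = Pow(Add(37605, Rational(1, 25851)), Rational(1, 2)) = Pow(Rational(972126856, 25851), Rational(1, 2)) = Mul(Rational(2, 25851), Pow(6282612838614, Rational(1, 2)))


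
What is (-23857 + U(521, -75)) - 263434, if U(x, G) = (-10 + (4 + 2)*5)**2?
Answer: -286891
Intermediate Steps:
U(x, G) = 400 (U(x, G) = (-10 + 6*5)**2 = (-10 + 30)**2 = 20**2 = 400)
(-23857 + U(521, -75)) - 263434 = (-23857 + 400) - 263434 = -23457 - 263434 = -286891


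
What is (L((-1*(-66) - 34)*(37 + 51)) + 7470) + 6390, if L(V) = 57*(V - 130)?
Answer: 166962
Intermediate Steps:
L(V) = -7410 + 57*V (L(V) = 57*(-130 + V) = -7410 + 57*V)
(L((-1*(-66) - 34)*(37 + 51)) + 7470) + 6390 = ((-7410 + 57*((-1*(-66) - 34)*(37 + 51))) + 7470) + 6390 = ((-7410 + 57*((66 - 34)*88)) + 7470) + 6390 = ((-7410 + 57*(32*88)) + 7470) + 6390 = ((-7410 + 57*2816) + 7470) + 6390 = ((-7410 + 160512) + 7470) + 6390 = (153102 + 7470) + 6390 = 160572 + 6390 = 166962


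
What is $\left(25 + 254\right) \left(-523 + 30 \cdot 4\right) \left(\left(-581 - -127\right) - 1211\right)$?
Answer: $187207605$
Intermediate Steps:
$\left(25 + 254\right) \left(-523 + 30 \cdot 4\right) \left(\left(-581 - -127\right) - 1211\right) = 279 \left(-523 + 120\right) \left(\left(-581 + 127\right) - 1211\right) = 279 \left(-403\right) \left(-454 - 1211\right) = \left(-112437\right) \left(-1665\right) = 187207605$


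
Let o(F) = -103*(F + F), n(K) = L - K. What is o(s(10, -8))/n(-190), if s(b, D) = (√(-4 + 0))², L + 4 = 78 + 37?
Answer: 824/301 ≈ 2.7375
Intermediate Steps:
L = 111 (L = -4 + (78 + 37) = -4 + 115 = 111)
s(b, D) = -4 (s(b, D) = (√(-4))² = (2*I)² = -4)
n(K) = 111 - K
o(F) = -206*F
o(s(10, -8))/n(-190) = (-206*(-4))/(111 - 1*(-190)) = 824/(111 + 190) = 824/301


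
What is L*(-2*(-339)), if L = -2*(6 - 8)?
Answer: 2712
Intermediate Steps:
L = 4 (L = -2*(-2) = 4)
L*(-2*(-339)) = 4*(-2*(-339)) = 4*678 = 2712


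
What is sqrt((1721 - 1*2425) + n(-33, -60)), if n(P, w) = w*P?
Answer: 2*sqrt(319) ≈ 35.721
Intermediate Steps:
n(P, w) = P*w
sqrt((1721 - 1*2425) + n(-33, -60)) = sqrt((1721 - 1*2425) - 33*(-60)) = sqrt((1721 - 2425) + 1980) = sqrt(-704 + 1980) = sqrt(1276) = 2*sqrt(319)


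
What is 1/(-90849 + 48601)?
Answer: -1/42248 ≈ -2.3670e-5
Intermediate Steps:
1/(-90849 + 48601) = 1/(-42248) = -1/42248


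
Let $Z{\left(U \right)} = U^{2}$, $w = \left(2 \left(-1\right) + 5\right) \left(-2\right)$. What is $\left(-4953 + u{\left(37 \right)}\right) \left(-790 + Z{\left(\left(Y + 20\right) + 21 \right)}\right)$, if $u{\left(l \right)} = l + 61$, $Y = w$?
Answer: $-2111925$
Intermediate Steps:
$w = -6$ ($w = \left(-2 + 5\right) \left(-2\right) = 3 \left(-2\right) = -6$)
$Y = -6$
$u{\left(l \right)} = 61 + l$
$\left(-4953 + u{\left(37 \right)}\right) \left(-790 + Z{\left(\left(Y + 20\right) + 21 \right)}\right) = \left(-4953 + \left(61 + 37\right)\right) \left(-790 + \left(\left(-6 + 20\right) + 21\right)^{2}\right) = \left(-4953 + 98\right) \left(-790 + \left(14 + 21\right)^{2}\right) = - 4855 \left(-790 + 35^{2}\right) = - 4855 \left(-790 + 1225\right) = \left(-4855\right) 435 = -2111925$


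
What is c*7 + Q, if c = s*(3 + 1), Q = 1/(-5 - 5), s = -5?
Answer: -1401/10 ≈ -140.10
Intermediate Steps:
Q = -⅒ (Q = 1/(-10) = -⅒ ≈ -0.10000)
c = -20 (c = -5*(3 + 1) = -5*4 = -20)
c*7 + Q = -20*7 - ⅒ = -140 - ⅒ = -1401/10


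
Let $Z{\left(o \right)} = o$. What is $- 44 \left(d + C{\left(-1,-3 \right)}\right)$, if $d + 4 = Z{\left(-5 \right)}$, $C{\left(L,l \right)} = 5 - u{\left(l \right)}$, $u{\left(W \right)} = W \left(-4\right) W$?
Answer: $-1408$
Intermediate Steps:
$u{\left(W \right)} = - 4 W^{2}$ ($u{\left(W \right)} = - 4 W W = - 4 W^{2}$)
$C{\left(L,l \right)} = 5 + 4 l^{2}$ ($C{\left(L,l \right)} = 5 - - 4 l^{2} = 5 + 4 l^{2}$)
$d = -9$ ($d = -4 - 5 = -9$)
$- 44 \left(d + C{\left(-1,-3 \right)}\right) = - 44 \left(-9 + \left(5 + 4 \left(-3\right)^{2}\right)\right) = - 44 \left(-9 + \left(5 + 4 \cdot 9\right)\right) = - 44 \left(-9 + \left(5 + 36\right)\right) = - 44 \left(-9 + 41\right) = \left(-44\right) 32 = -1408$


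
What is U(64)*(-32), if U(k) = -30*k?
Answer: 61440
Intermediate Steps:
U(64)*(-32) = -30*64*(-32) = -1920*(-32) = 61440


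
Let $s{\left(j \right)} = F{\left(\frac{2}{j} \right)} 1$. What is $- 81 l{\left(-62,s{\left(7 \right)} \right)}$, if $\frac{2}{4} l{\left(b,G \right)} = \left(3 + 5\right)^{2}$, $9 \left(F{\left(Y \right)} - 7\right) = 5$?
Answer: $-10368$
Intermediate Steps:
$F{\left(Y \right)} = \frac{68}{9}$ ($F{\left(Y \right)} = 7 + \frac{1}{9} \cdot 5 = 7 + \frac{5}{9} = \frac{68}{9}$)
$s{\left(j \right)} = \frac{68}{9}$ ($s{\left(j \right)} = \frac{68}{9} \cdot 1 = \frac{68}{9}$)
$l{\left(b,G \right)} = 128$ ($l{\left(b,G \right)} = 2 \left(3 + 5\right)^{2} = 2 \cdot 8^{2} = 2 \cdot 64 = 128$)
$- 81 l{\left(-62,s{\left(7 \right)} \right)} = \left(-81\right) 128 = -10368$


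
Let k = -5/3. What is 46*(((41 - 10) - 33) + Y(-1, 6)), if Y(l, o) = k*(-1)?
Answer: -46/3 ≈ -15.333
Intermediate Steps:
k = -5/3 (k = -5*1/3 = -5/3 ≈ -1.6667)
Y(l, o) = 5/3 (Y(l, o) = -5/3*(-1) = 5/3)
46*(((41 - 10) - 33) + Y(-1, 6)) = 46*(((41 - 10) - 33) + 5/3) = 46*((31 - 33) + 5/3) = 46*(-2 + 5/3) = 46*(-1/3) = -46/3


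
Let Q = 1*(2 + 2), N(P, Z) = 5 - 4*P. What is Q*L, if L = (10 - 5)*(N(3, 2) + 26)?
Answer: 380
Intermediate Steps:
Q = 4 (Q = 1*4 = 4)
L = 95 (L = (10 - 5)*((5 - 4*3) + 26) = 5*((5 - 12) + 26) = 5*(-7 + 26) = 5*19 = 95)
Q*L = 4*95 = 380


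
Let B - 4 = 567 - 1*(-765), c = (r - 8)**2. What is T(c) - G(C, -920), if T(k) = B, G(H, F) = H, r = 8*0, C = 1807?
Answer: -471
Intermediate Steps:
r = 0
c = 64 (c = (0 - 8)**2 = (-8)**2 = 64)
B = 1336 (B = 4 + (567 - 1*(-765)) = 4 + (567 + 765) = 4 + 1332 = 1336)
T(k) = 1336
T(c) - G(C, -920) = 1336 - 1*1807 = 1336 - 1807 = -471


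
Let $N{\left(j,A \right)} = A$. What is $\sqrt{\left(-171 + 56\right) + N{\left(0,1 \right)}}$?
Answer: $i \sqrt{114} \approx 10.677 i$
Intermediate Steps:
$\sqrt{\left(-171 + 56\right) + N{\left(0,1 \right)}} = \sqrt{\left(-171 + 56\right) + 1} = \sqrt{-115 + 1} = \sqrt{-114} = i \sqrt{114}$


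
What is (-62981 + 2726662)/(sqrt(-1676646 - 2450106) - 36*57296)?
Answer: -19077283322/14772756601 - 2663681*I*sqrt(28658)/354546158424 ≈ -1.2914 - 0.0012718*I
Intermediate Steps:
(-62981 + 2726662)/(sqrt(-1676646 - 2450106) - 36*57296) = 2663681/(sqrt(-4126752) - 2062656) = 2663681/(12*I*sqrt(28658) - 2062656) = 2663681/(-2062656 + 12*I*sqrt(28658))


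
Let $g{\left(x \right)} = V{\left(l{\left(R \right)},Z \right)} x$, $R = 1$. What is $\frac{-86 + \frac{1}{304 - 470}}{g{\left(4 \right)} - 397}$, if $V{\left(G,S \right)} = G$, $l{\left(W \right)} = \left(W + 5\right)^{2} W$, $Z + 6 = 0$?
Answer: $\frac{14277}{41998} \approx 0.33994$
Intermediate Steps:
$Z = -6$ ($Z = -6 + 0 = -6$)
$l{\left(W \right)} = W \left(5 + W\right)^{2}$ ($l{\left(W \right)} = \left(5 + W\right)^{2} W = W \left(5 + W\right)^{2}$)
$g{\left(x \right)} = 36 x$ ($g{\left(x \right)} = 1 \left(5 + 1\right)^{2} x = 1 \cdot 6^{2} x = 1 \cdot 36 x = 36 x$)
$\frac{-86 + \frac{1}{304 - 470}}{g{\left(4 \right)} - 397} = \frac{-86 + \frac{1}{304 - 470}}{36 \cdot 4 - 397} = \frac{-86 + \frac{1}{-166}}{144 - 397} = \frac{-86 - \frac{1}{166}}{-253} = \left(- \frac{14277}{166}\right) \left(- \frac{1}{253}\right) = \frac{14277}{41998}$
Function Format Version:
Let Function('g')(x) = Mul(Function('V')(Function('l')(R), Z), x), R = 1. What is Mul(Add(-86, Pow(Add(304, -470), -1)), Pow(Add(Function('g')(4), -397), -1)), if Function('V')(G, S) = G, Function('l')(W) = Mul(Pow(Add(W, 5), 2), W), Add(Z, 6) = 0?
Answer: Rational(14277, 41998) ≈ 0.33994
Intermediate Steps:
Z = -6 (Z = Add(-6, 0) = -6)
Function('l')(W) = Mul(W, Pow(Add(5, W), 2)) (Function('l')(W) = Mul(Pow(Add(5, W), 2), W) = Mul(W, Pow(Add(5, W), 2)))
Function('g')(x) = Mul(36, x) (Function('g')(x) = Mul(Mul(1, Pow(Add(5, 1), 2)), x) = Mul(Mul(1, Pow(6, 2)), x) = Mul(Mul(1, 36), x) = Mul(36, x))
Mul(Add(-86, Pow(Add(304, -470), -1)), Pow(Add(Function('g')(4), -397), -1)) = Mul(Add(-86, Pow(Add(304, -470), -1)), Pow(Add(Mul(36, 4), -397), -1)) = Mul(Add(-86, Pow(-166, -1)), Pow(Add(144, -397), -1)) = Mul(Add(-86, Rational(-1, 166)), Pow(-253, -1)) = Mul(Rational(-14277, 166), Rational(-1, 253)) = Rational(14277, 41998)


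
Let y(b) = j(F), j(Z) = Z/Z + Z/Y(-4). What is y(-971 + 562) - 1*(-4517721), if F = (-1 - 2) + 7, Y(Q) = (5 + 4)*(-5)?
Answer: 203297486/45 ≈ 4.5177e+6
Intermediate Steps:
Y(Q) = -45 (Y(Q) = 9*(-5) = -45)
F = 4 (F = -3 + 7 = 4)
j(Z) = 1 - Z/45 (j(Z) = Z/Z + Z/(-45) = 1 + Z*(-1/45) = 1 - Z/45)
y(b) = 41/45 (y(b) = 1 - 1/45*4 = 1 - 4/45 = 41/45)
y(-971 + 562) - 1*(-4517721) = 41/45 - 1*(-4517721) = 41/45 + 4517721 = 203297486/45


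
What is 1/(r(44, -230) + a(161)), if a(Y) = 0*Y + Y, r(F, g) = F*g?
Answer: -1/9959 ≈ -0.00010041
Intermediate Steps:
a(Y) = Y (a(Y) = 0 + Y = Y)
1/(r(44, -230) + a(161)) = 1/(44*(-230) + 161) = 1/(-10120 + 161) = 1/(-9959) = -1/9959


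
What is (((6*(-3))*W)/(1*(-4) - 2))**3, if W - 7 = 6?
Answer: 59319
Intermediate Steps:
W = 13 (W = 7 + 6 = 13)
(((6*(-3))*W)/(1*(-4) - 2))**3 = (((6*(-3))*13)/(1*(-4) - 2))**3 = ((-18*13)/(-4 - 2))**3 = (-234/(-6))**3 = (-234*(-1/6))**3 = 39**3 = 59319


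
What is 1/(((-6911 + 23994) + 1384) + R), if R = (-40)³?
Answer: -1/45533 ≈ -2.1962e-5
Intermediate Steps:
R = -64000
1/(((-6911 + 23994) + 1384) + R) = 1/(((-6911 + 23994) + 1384) - 64000) = 1/((17083 + 1384) - 64000) = 1/(18467 - 64000) = 1/(-45533) = -1/45533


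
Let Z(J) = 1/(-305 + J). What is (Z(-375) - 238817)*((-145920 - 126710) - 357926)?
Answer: 25599873840479/170 ≈ 1.5059e+11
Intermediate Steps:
(Z(-375) - 238817)*((-145920 - 126710) - 357926) = (1/(-305 - 375) - 238817)*((-145920 - 126710) - 357926) = (1/(-680) - 238817)*(-272630 - 357926) = (-1/680 - 238817)*(-630556) = -162395561/680*(-630556) = 25599873840479/170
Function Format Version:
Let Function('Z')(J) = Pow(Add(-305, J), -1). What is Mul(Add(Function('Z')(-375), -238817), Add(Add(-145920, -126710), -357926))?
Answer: Rational(25599873840479, 170) ≈ 1.5059e+11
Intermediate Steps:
Mul(Add(Function('Z')(-375), -238817), Add(Add(-145920, -126710), -357926)) = Mul(Add(Pow(Add(-305, -375), -1), -238817), Add(Add(-145920, -126710), -357926)) = Mul(Add(Pow(-680, -1), -238817), Add(-272630, -357926)) = Mul(Add(Rational(-1, 680), -238817), -630556) = Mul(Rational(-162395561, 680), -630556) = Rational(25599873840479, 170)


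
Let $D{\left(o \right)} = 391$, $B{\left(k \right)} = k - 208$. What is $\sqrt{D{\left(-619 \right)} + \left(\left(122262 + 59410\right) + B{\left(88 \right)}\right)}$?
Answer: $\sqrt{181943} \approx 426.55$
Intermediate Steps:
$B{\left(k \right)} = -208 + k$
$\sqrt{D{\left(-619 \right)} + \left(\left(122262 + 59410\right) + B{\left(88 \right)}\right)} = \sqrt{391 + \left(\left(122262 + 59410\right) + \left(-208 + 88\right)\right)} = \sqrt{391 + \left(181672 - 120\right)} = \sqrt{391 + 181552} = \sqrt{181943}$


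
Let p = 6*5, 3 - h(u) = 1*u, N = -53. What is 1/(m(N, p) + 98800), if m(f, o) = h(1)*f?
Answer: 1/98694 ≈ 1.0132e-5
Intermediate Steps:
h(u) = 3 - u
p = 30
m(f, o) = 2*f (m(f, o) = (3 - 1*1)*f = (3 - 1)*f = 2*f)
1/(m(N, p) + 98800) = 1/(2*(-53) + 98800) = 1/(-106 + 98800) = 1/98694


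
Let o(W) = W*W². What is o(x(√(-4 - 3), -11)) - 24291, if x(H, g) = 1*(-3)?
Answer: -24318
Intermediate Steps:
x(H, g) = -3
o(W) = W³
o(x(√(-4 - 3), -11)) - 24291 = (-3)³ - 24291 = -27 - 24291 = -24318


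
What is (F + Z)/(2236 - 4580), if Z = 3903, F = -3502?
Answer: -401/2344 ≈ -0.17108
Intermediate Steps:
(F + Z)/(2236 - 4580) = (-3502 + 3903)/(2236 - 4580) = 401/(-2344) = 401*(-1/2344) = -401/2344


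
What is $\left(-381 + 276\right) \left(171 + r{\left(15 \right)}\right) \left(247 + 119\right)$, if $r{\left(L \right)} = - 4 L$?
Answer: $-4265730$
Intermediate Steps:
$\left(-381 + 276\right) \left(171 + r{\left(15 \right)}\right) \left(247 + 119\right) = \left(-381 + 276\right) \left(171 - 60\right) \left(247 + 119\right) = - 105 \left(171 - 60\right) 366 = - 105 \cdot 111 \cdot 366 = \left(-105\right) 40626 = -4265730$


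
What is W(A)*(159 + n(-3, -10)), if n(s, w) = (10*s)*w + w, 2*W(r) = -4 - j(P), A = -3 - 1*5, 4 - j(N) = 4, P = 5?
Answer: -898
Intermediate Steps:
j(N) = 0 (j(N) = 4 - 1*4 = 4 - 4 = 0)
A = -8 (A = -3 - 5 = -8)
W(r) = -2 (W(r) = (-4 - 1*0)/2 = (-4 + 0)/2 = (½)*(-4) = -2)
n(s, w) = w + 10*s*w (n(s, w) = 10*s*w + w = w + 10*s*w)
W(A)*(159 + n(-3, -10)) = -2*(159 - 10*(1 + 10*(-3))) = -2*(159 - 10*(1 - 30)) = -2*(159 - 10*(-29)) = -2*(159 + 290) = -2*449 = -898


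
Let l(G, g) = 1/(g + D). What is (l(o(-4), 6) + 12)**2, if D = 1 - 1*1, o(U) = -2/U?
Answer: 5329/36 ≈ 148.03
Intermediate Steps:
D = 0 (D = 1 - 1 = 0)
l(G, g) = 1/g (l(G, g) = 1/(g + 0) = 1/g)
(l(o(-4), 6) + 12)**2 = (1/6 + 12)**2 = (73/6)**2 = 5329/36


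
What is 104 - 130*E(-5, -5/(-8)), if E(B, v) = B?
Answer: 754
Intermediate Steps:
104 - 130*E(-5, -5/(-8)) = 104 - 130*(-5) = 104 + 650 = 754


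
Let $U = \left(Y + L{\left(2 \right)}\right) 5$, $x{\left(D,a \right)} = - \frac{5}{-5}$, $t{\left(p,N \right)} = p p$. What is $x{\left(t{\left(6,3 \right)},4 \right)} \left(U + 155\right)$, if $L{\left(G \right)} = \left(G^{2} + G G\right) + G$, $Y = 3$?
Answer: $220$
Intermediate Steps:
$L{\left(G \right)} = G + 2 G^{2}$ ($L{\left(G \right)} = \left(G^{2} + G^{2}\right) + G = 2 G^{2} + G = G + 2 G^{2}$)
$t{\left(p,N \right)} = p^{2}$
$x{\left(D,a \right)} = 1$ ($x{\left(D,a \right)} = \left(-5\right) \left(- \frac{1}{5}\right) = 1$)
$U = 65$ ($U = \left(3 + 2 \left(1 + 2 \cdot 2\right)\right) 5 = \left(3 + 2 \left(1 + 4\right)\right) 5 = \left(3 + 2 \cdot 5\right) 5 = \left(3 + 10\right) 5 = 13 \cdot 5 = 65$)
$x{\left(t{\left(6,3 \right)},4 \right)} \left(U + 155\right) = 1 \left(65 + 155\right) = 1 \cdot 220 = 220$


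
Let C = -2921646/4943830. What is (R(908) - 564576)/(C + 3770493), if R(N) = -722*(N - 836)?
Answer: -63503496350/388347364303 ≈ -0.16352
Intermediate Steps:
C = -1460823/2471915 (C = -2921646*1/4943830 = -1460823/2471915 ≈ -0.59097)
R(N) = 603592 - 722*N (R(N) = -722*(-836 + N) = 603592 - 722*N)
(R(908) - 564576)/(C + 3770493) = ((603592 - 722*908) - 564576)/(-1460823/2471915 + 3770493) = ((603592 - 655576) - 564576)/(9320336743272/2471915) = (-51984 - 564576)*(2471915/9320336743272) = -616560*2471915/9320336743272 = -63503496350/388347364303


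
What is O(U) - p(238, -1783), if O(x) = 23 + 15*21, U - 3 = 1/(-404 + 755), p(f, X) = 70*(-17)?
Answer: 1528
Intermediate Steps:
p(f, X) = -1190
U = 1054/351 (U = 3 + 1/(-404 + 755) = 3 + 1/351 = 1054/351 ≈ 3.0028)
O(x) = 338 (O(x) = 23 + 315 = 338)
O(U) - p(238, -1783) = 338 - 1*(-1190) = 338 + 1190 = 1528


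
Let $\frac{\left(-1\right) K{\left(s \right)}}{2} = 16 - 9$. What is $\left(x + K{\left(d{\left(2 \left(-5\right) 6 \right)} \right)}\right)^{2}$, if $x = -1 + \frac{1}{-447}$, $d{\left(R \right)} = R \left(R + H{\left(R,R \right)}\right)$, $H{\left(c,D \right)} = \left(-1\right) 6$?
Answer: $\frac{44970436}{199809} \approx 225.07$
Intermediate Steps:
$H{\left(c,D \right)} = -6$
$d{\left(R \right)} = R \left(-6 + R\right)$ ($d{\left(R \right)} = R \left(R - 6\right) = R \left(-6 + R\right)$)
$x = - \frac{448}{447}$ ($x = -1 - \frac{1}{447} = - \frac{448}{447} \approx -1.0022$)
$K{\left(s \right)} = -14$ ($K{\left(s \right)} = - 2 \left(16 - 9\right) = \left(-2\right) 7 = -14$)
$\left(x + K{\left(d{\left(2 \left(-5\right) 6 \right)} \right)}\right)^{2} = \left(- \frac{448}{447} - 14\right)^{2} = \left(- \frac{6706}{447}\right)^{2} = \frac{44970436}{199809}$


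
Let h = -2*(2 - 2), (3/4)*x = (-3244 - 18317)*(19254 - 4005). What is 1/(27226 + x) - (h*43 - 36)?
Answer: 15780636935/438351026 ≈ 36.000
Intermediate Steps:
x = -438378252 (x = 4*((-3244 - 18317)*(19254 - 4005))/3 = 4*(-21561*15249)/3 = (4/3)*(-328783689) = -438378252)
h = 0 (h = -2*0 = 0)
1/(27226 + x) - (h*43 - 36) = 1/(27226 - 438378252) - (0*43 - 36) = 1/(-438351026) - (0 - 36) = -1/438351026 - 1*(-36) = -1/438351026 + 36 = 15780636935/438351026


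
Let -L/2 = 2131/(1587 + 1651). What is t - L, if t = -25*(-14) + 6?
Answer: 578495/1619 ≈ 357.32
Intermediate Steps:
L = -2131/1619 (L = -4262/(1587 + 1651) = -4262/3238 = -2*2131/3238 = -2131/1619 ≈ -1.3162)
t = 356 (t = 350 + 6 = 356)
t - L = 356 - 1*(-2131/1619) = 356 + 2131/1619 = 578495/1619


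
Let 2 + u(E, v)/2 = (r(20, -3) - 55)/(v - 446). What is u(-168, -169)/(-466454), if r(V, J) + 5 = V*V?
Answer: 314/28686921 ≈ 1.0946e-5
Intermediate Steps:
r(V, J) = -5 + V**2 (r(V, J) = -5 + V*V = -5 + V**2)
u(E, v) = -4 + 680/(-446 + v) (u(E, v) = -4 + 2*(((-5 + 20**2) - 55)/(v - 446)) = -4 + 2*(((-5 + 400) - 55)/(-446 + v)) = -4 + 2*((395 - 55)/(-446 + v)) = -4 + 2*(340/(-446 + v)) = -4 + 680/(-446 + v))
u(-168, -169)/(-466454) = (4*(616 - 1*(-169))/(-446 - 169))/(-466454) = (4*(616 + 169)/(-615))*(-1/466454) = (4*(-1/615)*785)*(-1/466454) = -628/123*(-1/466454) = 314/28686921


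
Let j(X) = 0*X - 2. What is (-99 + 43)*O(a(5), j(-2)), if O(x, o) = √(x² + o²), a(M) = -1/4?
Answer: -14*√65 ≈ -112.87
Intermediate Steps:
a(M) = -¼ (a(M) = -1*¼ = -¼)
j(X) = -2 (j(X) = 0 - 2 = -2)
O(x, o) = √(o² + x²)
(-99 + 43)*O(a(5), j(-2)) = (-99 + 43)*√((-2)² + (-¼)²) = -56*√(4 + 1/16) = -14*√65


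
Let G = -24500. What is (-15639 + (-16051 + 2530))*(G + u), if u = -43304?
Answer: 1977164640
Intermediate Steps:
(-15639 + (-16051 + 2530))*(G + u) = (-15639 + (-16051 + 2530))*(-24500 - 43304) = (-15639 - 13521)*(-67804) = -29160*(-67804) = 1977164640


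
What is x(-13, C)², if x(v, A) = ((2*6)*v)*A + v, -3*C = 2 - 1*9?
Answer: 142129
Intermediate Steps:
C = 7/3 (C = -(2 - 1*9)/3 = -(2 - 9)/3 = -⅓*(-7) = 7/3 ≈ 2.3333)
x(v, A) = v + 12*A*v (x(v, A) = (12*v)*A + v = 12*A*v + v = v + 12*A*v)
x(-13, C)² = (-13*(1 + 12*(7/3)))² = (-13*(1 + 28))² = (-13*29)² = (-377)² = 142129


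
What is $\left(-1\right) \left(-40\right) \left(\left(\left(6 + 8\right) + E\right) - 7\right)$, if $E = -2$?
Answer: $200$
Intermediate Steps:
$\left(-1\right) \left(-40\right) \left(\left(\left(6 + 8\right) + E\right) - 7\right) = \left(-1\right) \left(-40\right) \left(\left(\left(6 + 8\right) - 2\right) - 7\right) = 40 \left(\left(14 - 2\right) - 7\right) = 40 \left(12 - 7\right) = 40 \cdot 5 = 200$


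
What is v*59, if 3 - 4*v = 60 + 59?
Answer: -1711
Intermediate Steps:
v = -29 (v = 3/4 - (60 + 59)/4 = 3/4 - 1/4*119 = 3/4 - 119/4 = -29)
v*59 = -29*59 = -1711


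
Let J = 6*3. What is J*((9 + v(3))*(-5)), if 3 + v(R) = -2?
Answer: -360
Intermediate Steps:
v(R) = -5 (v(R) = -3 - 2 = -5)
J = 18
J*((9 + v(3))*(-5)) = 18*((9 - 5)*(-5)) = 18*(4*(-5)) = 18*(-20) = -360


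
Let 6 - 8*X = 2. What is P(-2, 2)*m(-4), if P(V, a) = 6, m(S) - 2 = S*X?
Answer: 0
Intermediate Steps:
X = 1/2 (X = 3/4 - 1/8*2 = 3/4 - 1/4 = 1/2 ≈ 0.50000)
m(S) = 2 + S/2 (m(S) = 2 + S*(1/2) = 2 + S/2)
P(-2, 2)*m(-4) = 6*(2 + (1/2)*(-4)) = 6*(2 - 2) = 6*0 = 0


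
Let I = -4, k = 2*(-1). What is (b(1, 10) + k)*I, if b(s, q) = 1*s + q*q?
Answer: -396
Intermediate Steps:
k = -2
b(s, q) = s + q²
(b(1, 10) + k)*I = ((1 + 10²) - 2)*(-4) = ((1 + 100) - 2)*(-4) = (101 - 2)*(-4) = 99*(-4) = -396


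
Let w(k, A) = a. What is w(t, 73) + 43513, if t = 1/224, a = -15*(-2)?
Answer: 43543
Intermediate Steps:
a = 30
t = 1/224 ≈ 0.0044643
w(k, A) = 30
w(t, 73) + 43513 = 30 + 43513 = 43543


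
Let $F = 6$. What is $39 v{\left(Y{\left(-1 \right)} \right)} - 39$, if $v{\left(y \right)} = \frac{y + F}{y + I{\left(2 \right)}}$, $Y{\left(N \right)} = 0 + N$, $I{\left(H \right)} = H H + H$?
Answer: $0$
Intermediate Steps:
$I{\left(H \right)} = H + H^{2}$ ($I{\left(H \right)} = H^{2} + H = H + H^{2}$)
$Y{\left(N \right)} = N$
$v{\left(y \right)} = 1$ ($v{\left(y \right)} = \frac{y + 6}{y + 2 \left(1 + 2\right)} = \frac{6 + y}{y + 2 \cdot 3} = \frac{6 + y}{y + 6} = \frac{6 + y}{6 + y} = 1$)
$39 v{\left(Y{\left(-1 \right)} \right)} - 39 = 39 \cdot 1 - 39 = 39 - 39 = 0$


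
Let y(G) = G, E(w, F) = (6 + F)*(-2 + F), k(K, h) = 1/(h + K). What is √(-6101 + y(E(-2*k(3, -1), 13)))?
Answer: 2*I*√1473 ≈ 76.759*I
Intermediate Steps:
k(K, h) = 1/(K + h)
E(w, F) = (-2 + F)*(6 + F)
√(-6101 + y(E(-2*k(3, -1), 13))) = √(-6101 + (-12 + 13² + 4*13)) = √(-6101 + (-12 + 169 + 52)) = √(-6101 + 209) = √(-5892) = 2*I*√1473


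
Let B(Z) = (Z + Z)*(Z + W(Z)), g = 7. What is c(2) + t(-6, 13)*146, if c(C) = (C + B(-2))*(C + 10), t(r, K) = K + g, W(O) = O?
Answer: 3136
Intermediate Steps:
t(r, K) = 7 + K (t(r, K) = K + 7 = 7 + K)
B(Z) = 4*Z**2 (B(Z) = (Z + Z)*(Z + Z) = (2*Z)*(2*Z) = 4*Z**2)
c(C) = (10 + C)*(16 + C) (c(C) = (C + 4*(-2)**2)*(C + 10) = (C + 4*4)*(10 + C) = (C + 16)*(10 + C) = (16 + C)*(10 + C) = (10 + C)*(16 + C))
c(2) + t(-6, 13)*146 = (160 + 2**2 + 26*2) + (7 + 13)*146 = (160 + 4 + 52) + 20*146 = 216 + 2920 = 3136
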